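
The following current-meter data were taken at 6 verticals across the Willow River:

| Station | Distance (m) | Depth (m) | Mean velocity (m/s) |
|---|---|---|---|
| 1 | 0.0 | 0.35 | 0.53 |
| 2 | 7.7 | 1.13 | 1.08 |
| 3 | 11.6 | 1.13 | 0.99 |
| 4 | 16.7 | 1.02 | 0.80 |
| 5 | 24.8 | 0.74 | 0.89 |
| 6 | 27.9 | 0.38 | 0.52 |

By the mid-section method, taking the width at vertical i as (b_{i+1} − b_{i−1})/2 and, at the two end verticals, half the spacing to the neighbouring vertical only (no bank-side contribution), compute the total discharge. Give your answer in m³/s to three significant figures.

w_1 = (7.7 − 0.0)/2 = 3.85 m; q_1 = 0.53 × 0.35 × 3.85 = 0.7142 m³/s
w_2 = (11.6 − 0.0)/2 = 5.8 m; q_2 = 1.08 × 1.13 × 5.8 = 7.078 m³/s
w_3 = (16.7 − 7.7)/2 = 4.5 m; q_3 = 0.99 × 1.13 × 4.5 = 5.034 m³/s
w_4 = (24.8 − 11.6)/2 = 6.6 m; q_4 = 0.80 × 1.02 × 6.6 = 5.386 m³/s
w_5 = (27.9 − 16.7)/2 = 5.6 m; q_5 = 0.89 × 0.74 × 5.6 = 3.688 m³/s
w_6 = (27.9 − 24.8)/2 = 1.55 m; q_6 = 0.52 × 0.38 × 1.55 = 0.3063 m³/s
Q = Σ qᵢ = 22.21 m³/s

22.2 m³/s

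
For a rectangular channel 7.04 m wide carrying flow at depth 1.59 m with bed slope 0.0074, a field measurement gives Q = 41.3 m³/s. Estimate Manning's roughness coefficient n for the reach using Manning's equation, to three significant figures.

0.0248

A = b·y = 7.04 × 1.59 = 11.19 m²
P = b + 2y = 7.04 + 2×1.59 = 10.22 m
R = A/P = 11.19/10.22 = 1.095 m
n = (1/Q)·A·R^(2/3)·S^(1/2) = (1/41.3) × 11.19 × 1.063 × 0.08602 = 0.02477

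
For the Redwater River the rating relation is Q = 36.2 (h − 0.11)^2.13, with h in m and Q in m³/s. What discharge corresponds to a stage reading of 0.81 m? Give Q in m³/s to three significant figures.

16.9 m³/s

Q = 36.2 × (0.81 − 0.11)^2.13 = 36.2 × 0.7^2.13 = 16.93 m³/s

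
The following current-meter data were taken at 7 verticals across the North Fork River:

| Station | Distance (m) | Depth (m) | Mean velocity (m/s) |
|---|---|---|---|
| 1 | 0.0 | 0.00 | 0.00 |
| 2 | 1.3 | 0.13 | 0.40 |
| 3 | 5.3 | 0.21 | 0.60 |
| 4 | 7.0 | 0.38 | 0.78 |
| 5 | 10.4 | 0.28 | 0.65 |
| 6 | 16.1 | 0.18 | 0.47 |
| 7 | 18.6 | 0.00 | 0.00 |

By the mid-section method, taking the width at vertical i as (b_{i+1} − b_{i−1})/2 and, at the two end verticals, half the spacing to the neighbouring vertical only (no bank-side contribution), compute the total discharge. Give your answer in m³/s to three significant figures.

2.43 m³/s

w_2 = (5.3 − 0.0)/2 = 2.65 m; q_2 = 0.40 × 0.13 × 2.65 = 0.1378 m³/s
w_3 = (7.0 − 1.3)/2 = 2.85 m; q_3 = 0.60 × 0.21 × 2.85 = 0.3591 m³/s
w_4 = (10.4 − 5.3)/2 = 2.55 m; q_4 = 0.78 × 0.38 × 2.55 = 0.7558 m³/s
w_5 = (16.1 − 7.0)/2 = 4.55 m; q_5 = 0.65 × 0.28 × 4.55 = 0.8281 m³/s
w_6 = (18.6 − 10.4)/2 = 4.1 m; q_6 = 0.47 × 0.18 × 4.1 = 0.3469 m³/s
Stations 1, 7 contribute zero (depth or velocity is 0).
Q = Σ qᵢ = 2.428 m³/s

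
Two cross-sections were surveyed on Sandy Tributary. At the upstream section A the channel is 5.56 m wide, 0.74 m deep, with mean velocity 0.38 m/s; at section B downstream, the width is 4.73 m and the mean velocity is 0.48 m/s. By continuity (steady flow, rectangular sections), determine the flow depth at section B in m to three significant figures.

0.689 m

Q = A₁V₁ = (5.56×0.74) × 0.38 = 1.563 m³/s
d₂ = Q/(b₂ V₂) = 1.563/(4.73×0.48) = 0.6886 m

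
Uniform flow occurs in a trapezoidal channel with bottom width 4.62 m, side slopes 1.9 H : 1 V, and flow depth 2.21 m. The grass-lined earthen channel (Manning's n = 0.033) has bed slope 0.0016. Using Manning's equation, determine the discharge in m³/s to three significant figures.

A = (b + z·y)·y = (4.62 + 1.9×2.21)×2.21 = 19.49 m²
P = b + 2y√(1+z²) = 4.62 + 2×2.21×√(1+1.9²) = 14.11 m
R = A/P = 19.49/14.11 = 1.381 m
Q = (1/n)·A·R^(2/3)·S^(1/2) = (1/0.033) × 19.49 × 1.381^(2/3) × 0.0016^(1/2) = 29.30 m³/s

29.3 m³/s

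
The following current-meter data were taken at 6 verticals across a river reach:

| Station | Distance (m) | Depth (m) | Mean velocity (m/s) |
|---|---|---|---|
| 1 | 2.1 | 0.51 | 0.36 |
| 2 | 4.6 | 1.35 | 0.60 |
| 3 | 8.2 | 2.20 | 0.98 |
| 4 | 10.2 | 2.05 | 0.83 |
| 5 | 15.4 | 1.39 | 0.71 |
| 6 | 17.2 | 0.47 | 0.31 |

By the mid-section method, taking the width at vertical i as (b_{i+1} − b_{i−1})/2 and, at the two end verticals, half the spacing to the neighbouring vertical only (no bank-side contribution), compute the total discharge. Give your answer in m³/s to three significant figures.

18.4 m³/s

w_1 = (4.6 − 2.1)/2 = 1.25 m; q_1 = 0.36 × 0.51 × 1.25 = 0.2295 m³/s
w_2 = (8.2 − 2.1)/2 = 3.05 m; q_2 = 0.60 × 1.35 × 3.05 = 2.471 m³/s
w_3 = (10.2 − 4.6)/2 = 2.8 m; q_3 = 0.98 × 2.20 × 2.8 = 6.037 m³/s
w_4 = (15.4 − 8.2)/2 = 3.6 m; q_4 = 0.83 × 2.05 × 3.6 = 6.125 m³/s
w_5 = (17.2 − 10.2)/2 = 3.5 m; q_5 = 0.71 × 1.39 × 3.5 = 3.454 m³/s
w_6 = (17.2 − 15.4)/2 = 0.9 m; q_6 = 0.31 × 0.47 × 0.9 = 0.1311 m³/s
Q = Σ qᵢ = 18.45 m³/s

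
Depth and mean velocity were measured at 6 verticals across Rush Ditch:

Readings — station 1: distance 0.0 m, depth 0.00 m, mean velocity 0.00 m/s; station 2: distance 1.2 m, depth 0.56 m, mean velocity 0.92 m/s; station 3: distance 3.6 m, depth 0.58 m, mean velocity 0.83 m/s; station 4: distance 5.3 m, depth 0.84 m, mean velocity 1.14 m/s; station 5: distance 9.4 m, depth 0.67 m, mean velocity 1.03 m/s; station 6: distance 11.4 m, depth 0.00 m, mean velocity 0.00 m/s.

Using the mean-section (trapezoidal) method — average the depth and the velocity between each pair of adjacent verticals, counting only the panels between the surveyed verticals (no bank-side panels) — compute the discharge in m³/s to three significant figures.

6.24 m³/s

Panel 1-2: Δb = 1.2 m, d̄ = (0.00+0.56)/2 = 0.28, v̄ = (0.00+0.92)/2 = 0.46 → q = 1.2×0.28×0.46 = 0.1546 m³/s
Panel 2-3: Δb = 2.4 m, d̄ = (0.56+0.58)/2 = 0.57, v̄ = (0.92+0.83)/2 = 0.875 → q = 2.4×0.57×0.875 = 1.197 m³/s
Panel 3-4: Δb = 1.7 m, d̄ = (0.58+0.84)/2 = 0.71, v̄ = (0.83+1.14)/2 = 0.985 → q = 1.7×0.71×0.985 = 1.189 m³/s
Panel 4-5: Δb = 4.1 m, d̄ = (0.84+0.67)/2 = 0.755, v̄ = (1.14+1.03)/2 = 1.085 → q = 4.1×0.755×1.085 = 3.359 m³/s
Panel 5-6: Δb = 2 m, d̄ = (0.67+0.00)/2 = 0.335, v̄ = (1.03+0.00)/2 = 0.515 → q = 2×0.335×0.515 = 0.3451 m³/s
Q = Σ q = 6.244 m³/s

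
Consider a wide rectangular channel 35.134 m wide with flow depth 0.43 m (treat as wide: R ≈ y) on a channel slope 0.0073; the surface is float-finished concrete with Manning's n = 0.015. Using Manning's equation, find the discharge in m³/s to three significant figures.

A = b·y = 35.134 × 0.43 = 15.11 m²
Wide channel: R ≈ y = 0.43 m
Q = (1/n)·A·R^(2/3)·S^(1/2) = (1/0.015) × 15.11 × 0.4300^(2/3) × 0.0073^(1/2) = 49.02 m³/s

49.0 m³/s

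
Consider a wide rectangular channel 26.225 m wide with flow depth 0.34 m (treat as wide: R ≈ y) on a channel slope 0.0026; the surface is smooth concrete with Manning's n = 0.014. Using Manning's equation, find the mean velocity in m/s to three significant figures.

1.77 m/s

A = b·y = 26.225 × 0.34 = 8.917 m²
Wide channel: R ≈ y = 0.34 m
Q = (1/n)·A·R^(2/3)·S^(1/2) = (1/0.014) × 8.917 × 0.3400^(2/3) × 0.0026^(1/2) = 15.82 m³/s
V = Q/A = 15.82/8.917 = 1.774 m/s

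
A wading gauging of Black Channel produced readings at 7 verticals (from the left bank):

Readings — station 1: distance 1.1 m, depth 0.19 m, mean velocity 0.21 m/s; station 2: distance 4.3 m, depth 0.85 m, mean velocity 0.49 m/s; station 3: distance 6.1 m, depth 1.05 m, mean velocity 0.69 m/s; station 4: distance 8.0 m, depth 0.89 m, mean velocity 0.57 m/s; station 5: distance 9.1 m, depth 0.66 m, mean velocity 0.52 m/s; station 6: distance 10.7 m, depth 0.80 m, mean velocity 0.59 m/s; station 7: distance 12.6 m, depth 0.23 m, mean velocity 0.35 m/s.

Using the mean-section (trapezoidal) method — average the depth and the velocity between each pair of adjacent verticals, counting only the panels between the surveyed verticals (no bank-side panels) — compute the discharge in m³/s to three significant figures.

4.33 m³/s

Panel 1-2: Δb = 3.2 m, d̄ = (0.19+0.85)/2 = 0.52, v̄ = (0.21+0.49)/2 = 0.35 → q = 3.2×0.52×0.35 = 0.5824 m³/s
Panel 2-3: Δb = 1.8 m, d̄ = (0.85+1.05)/2 = 0.95, v̄ = (0.49+0.69)/2 = 0.59 → q = 1.8×0.95×0.59 = 1.009 m³/s
Panel 3-4: Δb = 1.9 m, d̄ = (1.05+0.89)/2 = 0.97, v̄ = (0.69+0.57)/2 = 0.63 → q = 1.9×0.97×0.63 = 1.161 m³/s
Panel 4-5: Δb = 1.1 m, d̄ = (0.89+0.66)/2 = 0.775, v̄ = (0.57+0.52)/2 = 0.545 → q = 1.1×0.775×0.545 = 0.4646 m³/s
Panel 5-6: Δb = 1.6 m, d̄ = (0.66+0.80)/2 = 0.73, v̄ = (0.52+0.59)/2 = 0.555 → q = 1.6×0.73×0.555 = 0.6482 m³/s
Panel 6-7: Δb = 1.9 m, d̄ = (0.80+0.23)/2 = 0.515, v̄ = (0.59+0.35)/2 = 0.47 → q = 1.9×0.515×0.47 = 0.4599 m³/s
Q = Σ q = 4.325 m³/s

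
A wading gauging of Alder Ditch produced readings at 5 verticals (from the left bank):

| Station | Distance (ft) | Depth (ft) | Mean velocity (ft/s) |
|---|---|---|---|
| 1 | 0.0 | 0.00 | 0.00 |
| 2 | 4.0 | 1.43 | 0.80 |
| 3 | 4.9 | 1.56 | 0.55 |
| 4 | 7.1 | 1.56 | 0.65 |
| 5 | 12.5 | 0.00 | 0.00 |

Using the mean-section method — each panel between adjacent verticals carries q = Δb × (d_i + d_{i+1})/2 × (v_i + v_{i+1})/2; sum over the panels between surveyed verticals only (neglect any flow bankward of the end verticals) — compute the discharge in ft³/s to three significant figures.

Panel 1-2: Δb = 4 ft, d̄ = (0.00+1.43)/2 = 0.715, v̄ = (0.00+0.80)/2 = 0.4 → q = 4×0.715×0.4 = 1.144 ft³/s
Panel 2-3: Δb = 0.9 ft, d̄ = (1.43+1.56)/2 = 1.495, v̄ = (0.80+0.55)/2 = 0.675 → q = 0.9×1.495×0.675 = 0.9082 ft³/s
Panel 3-4: Δb = 2.2 ft, d̄ = (1.56+1.56)/2 = 1.56, v̄ = (0.55+0.65)/2 = 0.6 → q = 2.2×1.56×0.6 = 2.059 ft³/s
Panel 4-5: Δb = 5.4 ft, d̄ = (1.56+0.00)/2 = 0.78, v̄ = (0.65+0.00)/2 = 0.325 → q = 5.4×0.78×0.325 = 1.369 ft³/s
Q = Σ q = 5.480 ft³/s

5.48 ft³/s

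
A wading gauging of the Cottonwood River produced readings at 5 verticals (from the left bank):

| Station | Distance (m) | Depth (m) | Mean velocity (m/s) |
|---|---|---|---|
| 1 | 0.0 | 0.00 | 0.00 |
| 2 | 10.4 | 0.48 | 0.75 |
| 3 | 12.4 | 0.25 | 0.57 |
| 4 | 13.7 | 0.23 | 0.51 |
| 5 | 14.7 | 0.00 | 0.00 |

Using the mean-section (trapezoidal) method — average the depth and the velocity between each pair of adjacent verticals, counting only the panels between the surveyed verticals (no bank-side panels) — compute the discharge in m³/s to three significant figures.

Panel 1-2: Δb = 10.4 m, d̄ = (0.00+0.48)/2 = 0.24, v̄ = (0.00+0.75)/2 = 0.375 → q = 10.4×0.24×0.375 = 0.9360 m³/s
Panel 2-3: Δb = 2 m, d̄ = (0.48+0.25)/2 = 0.365, v̄ = (0.75+0.57)/2 = 0.66 → q = 2×0.365×0.66 = 0.4818 m³/s
Panel 3-4: Δb = 1.3 m, d̄ = (0.25+0.23)/2 = 0.24, v̄ = (0.57+0.51)/2 = 0.54 → q = 1.3×0.24×0.54 = 0.1685 m³/s
Panel 4-5: Δb = 1 m, d̄ = (0.23+0.00)/2 = 0.115, v̄ = (0.51+0.00)/2 = 0.255 → q = 1×0.115×0.255 = 0.02933 m³/s
Q = Σ q = 1.616 m³/s

1.62 m³/s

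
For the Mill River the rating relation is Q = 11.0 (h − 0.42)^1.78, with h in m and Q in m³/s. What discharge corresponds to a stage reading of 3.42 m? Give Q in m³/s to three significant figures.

Q = 11.0 × (3.42 − 0.42)^1.78 = 11.0 × 3^1.78 = 77.74 m³/s

77.7 m³/s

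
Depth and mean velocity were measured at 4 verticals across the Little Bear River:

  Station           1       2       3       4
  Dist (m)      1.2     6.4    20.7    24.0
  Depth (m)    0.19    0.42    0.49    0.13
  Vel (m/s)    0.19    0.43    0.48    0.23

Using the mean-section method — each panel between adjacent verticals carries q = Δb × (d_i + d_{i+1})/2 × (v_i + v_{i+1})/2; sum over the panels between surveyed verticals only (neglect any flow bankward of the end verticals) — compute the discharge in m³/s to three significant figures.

3.82 m³/s

Panel 1-2: Δb = 5.2 m, d̄ = (0.19+0.42)/2 = 0.305, v̄ = (0.19+0.43)/2 = 0.31 → q = 5.2×0.305×0.31 = 0.4917 m³/s
Panel 2-3: Δb = 14.3 m, d̄ = (0.42+0.49)/2 = 0.455, v̄ = (0.43+0.48)/2 = 0.455 → q = 14.3×0.455×0.455 = 2.960 m³/s
Panel 3-4: Δb = 3.3 m, d̄ = (0.49+0.13)/2 = 0.31, v̄ = (0.48+0.23)/2 = 0.355 → q = 3.3×0.31×0.355 = 0.3632 m³/s
Q = Σ q = 3.815 m³/s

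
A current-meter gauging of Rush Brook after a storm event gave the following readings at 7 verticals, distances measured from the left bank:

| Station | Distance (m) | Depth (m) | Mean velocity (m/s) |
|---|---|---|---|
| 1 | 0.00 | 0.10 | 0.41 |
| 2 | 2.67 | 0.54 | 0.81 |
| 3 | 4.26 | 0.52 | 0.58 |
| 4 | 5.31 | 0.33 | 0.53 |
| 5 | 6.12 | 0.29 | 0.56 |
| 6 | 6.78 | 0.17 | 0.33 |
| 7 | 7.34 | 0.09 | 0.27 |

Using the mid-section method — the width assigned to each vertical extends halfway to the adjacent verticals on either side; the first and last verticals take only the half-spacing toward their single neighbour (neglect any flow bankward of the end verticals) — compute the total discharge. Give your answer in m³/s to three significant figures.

1.71 m³/s

w_1 = (2.67 − 0.00)/2 = 1.335 m; q_1 = 0.41 × 0.10 × 1.335 = 0.05474 m³/s
w_2 = (4.26 − 0.00)/2 = 2.13 m; q_2 = 0.81 × 0.54 × 2.13 = 0.9317 m³/s
w_3 = (5.31 − 2.67)/2 = 1.32 m; q_3 = 0.58 × 0.52 × 1.32 = 0.3981 m³/s
w_4 = (6.12 − 4.26)/2 = 0.93 m; q_4 = 0.53 × 0.33 × 0.93 = 0.1627 m³/s
w_5 = (6.78 − 5.31)/2 = 0.735 m; q_5 = 0.56 × 0.29 × 0.735 = 0.1194 m³/s
w_6 = (7.34 − 6.12)/2 = 0.61 m; q_6 = 0.33 × 0.17 × 0.61 = 0.03422 m³/s
w_7 = (7.34 − 6.78)/2 = 0.28 m; q_7 = 0.27 × 0.09 × 0.28 = 0.006804 m³/s
Q = Σ qᵢ = 1.708 m³/s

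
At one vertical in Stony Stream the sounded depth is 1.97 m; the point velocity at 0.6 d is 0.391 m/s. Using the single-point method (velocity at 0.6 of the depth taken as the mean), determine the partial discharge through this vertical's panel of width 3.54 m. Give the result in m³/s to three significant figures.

2.73 m³/s

v̄ = v₀.₆ = 0.391 m/s
q = v̄ × d × w = 0.3910 × 1.97 × 3.54 = 2.727 m³/s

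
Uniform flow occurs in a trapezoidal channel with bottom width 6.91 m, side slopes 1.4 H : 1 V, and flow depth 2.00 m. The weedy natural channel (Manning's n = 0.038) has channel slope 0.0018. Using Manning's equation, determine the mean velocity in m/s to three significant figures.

1.40 m/s

A = (b + z·y)·y = (6.91 + 1.4×2.00)×2.00 = 19.42 m²
P = b + 2y√(1+z²) = 6.91 + 2×2.00×√(1+1.4²) = 13.79 m
R = A/P = 19.42/13.79 = 1.408 m
Q = (1/n)·A·R^(2/3)·S^(1/2) = (1/0.038) × 19.42 × 1.408^(2/3) × 0.0018^(1/2) = 27.24 m³/s
V = Q/A = 27.24/19.42 = 1.403 m/s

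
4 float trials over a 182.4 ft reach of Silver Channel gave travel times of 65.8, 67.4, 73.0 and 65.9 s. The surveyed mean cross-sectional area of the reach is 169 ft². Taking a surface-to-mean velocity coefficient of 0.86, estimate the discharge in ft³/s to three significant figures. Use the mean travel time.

390 ft³/s

t̄ = (65.8 + 67.4 + 73.0 + 65.9) / 4 = 68.025 s
v_surface = L / t̄ = 182.4 / 68.025 = 2.681 ft/s
v_mean = 0.86 × 2.681 = 2.306 ft/s
Q = A × v_mean = 169 × 2.306 = 389.7 ft³/s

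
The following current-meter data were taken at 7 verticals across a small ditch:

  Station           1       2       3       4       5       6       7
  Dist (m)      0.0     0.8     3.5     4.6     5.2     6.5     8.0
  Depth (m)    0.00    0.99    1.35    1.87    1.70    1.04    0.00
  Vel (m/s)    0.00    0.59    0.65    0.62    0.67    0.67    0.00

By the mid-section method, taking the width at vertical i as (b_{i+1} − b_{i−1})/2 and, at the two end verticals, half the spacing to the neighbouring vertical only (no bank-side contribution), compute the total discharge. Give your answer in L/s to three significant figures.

5730 L/s

w_2 = (3.5 − 0.0)/2 = 1.75 m; q_2 = 0.59 × 0.99 × 1.75 = 1.022 m³/s
w_3 = (4.6 − 0.8)/2 = 1.9 m; q_3 = 0.65 × 1.35 × 1.9 = 1.667 m³/s
w_4 = (5.2 − 3.5)/2 = 0.85 m; q_4 = 0.62 × 1.87 × 0.85 = 0.9855 m³/s
w_5 = (6.5 − 4.6)/2 = 0.95 m; q_5 = 0.67 × 1.70 × 0.95 = 1.082 m³/s
w_6 = (8.0 − 5.2)/2 = 1.4 m; q_6 = 0.67 × 1.04 × 1.4 = 0.9755 m³/s
Stations 1, 7 contribute zero (depth or velocity is 0).
Q = Σ qᵢ = 5.732 m³/s
= 5.732 × 1000 = 5732 L/s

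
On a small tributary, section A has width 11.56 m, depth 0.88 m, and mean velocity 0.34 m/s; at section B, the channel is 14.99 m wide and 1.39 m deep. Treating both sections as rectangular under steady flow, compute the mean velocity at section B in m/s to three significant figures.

Q = A₁V₁ = (11.56×0.88) × 0.34 = 3.459 m³/s
A₂ = 14.99 × 1.39 = 20.84 m²
V₂ = Q/A₂ = 3.459/20.84 = 0.1660 m/s

0.166 m/s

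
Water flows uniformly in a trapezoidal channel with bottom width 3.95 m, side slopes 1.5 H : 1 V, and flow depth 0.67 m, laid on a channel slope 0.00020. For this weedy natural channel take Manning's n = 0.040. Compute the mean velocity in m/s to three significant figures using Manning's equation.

A = (b + z·y)·y = (3.95 + 1.5×0.67)×0.67 = 3.320 m²
P = b + 2y√(1+z²) = 3.95 + 2×0.67×√(1+1.5²) = 6.366 m
R = A/P = 3.320/6.366 = 0.5215 m
Q = (1/n)·A·R^(2/3)·S^(1/2) = (1/0.040) × 3.320 × 0.5215^(2/3) × 0.00020^(1/2) = 0.7605 m³/s
V = Q/A = 0.7605/3.320 = 0.2291 m/s

0.229 m/s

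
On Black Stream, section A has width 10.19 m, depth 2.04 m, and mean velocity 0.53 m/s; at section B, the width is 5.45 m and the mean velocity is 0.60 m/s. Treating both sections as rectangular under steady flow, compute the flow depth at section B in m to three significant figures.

3.37 m

Q = A₁V₁ = (10.19×2.04) × 0.53 = 11.02 m³/s
d₂ = Q/(b₂ V₂) = 11.02/(5.45×0.60) = 3.369 m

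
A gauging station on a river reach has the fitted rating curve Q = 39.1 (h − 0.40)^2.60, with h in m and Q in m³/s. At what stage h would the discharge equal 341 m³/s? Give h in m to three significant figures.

h − h₀ = (Q/C)^(1/b) = (341/39.1)^(1/2.60) = 2.300 m
h = 0.40 + 2.300 = 2.700 m

2.70 m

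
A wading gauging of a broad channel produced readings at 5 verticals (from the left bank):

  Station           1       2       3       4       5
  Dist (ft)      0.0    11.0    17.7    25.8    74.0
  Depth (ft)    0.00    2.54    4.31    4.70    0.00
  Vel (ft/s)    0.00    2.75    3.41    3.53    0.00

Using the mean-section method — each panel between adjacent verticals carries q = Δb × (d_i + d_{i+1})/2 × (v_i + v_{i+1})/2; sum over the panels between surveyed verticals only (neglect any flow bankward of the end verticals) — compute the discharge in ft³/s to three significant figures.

416 ft³/s

Panel 1-2: Δb = 11 ft, d̄ = (0.00+2.54)/2 = 1.27, v̄ = (0.00+2.75)/2 = 1.375 → q = 11×1.27×1.375 = 19.21 ft³/s
Panel 2-3: Δb = 6.7 ft, d̄ = (2.54+4.31)/2 = 3.425, v̄ = (2.75+3.41)/2 = 3.08 → q = 6.7×3.425×3.08 = 70.68 ft³/s
Panel 3-4: Δb = 8.1 ft, d̄ = (4.31+4.70)/2 = 4.505, v̄ = (3.41+3.53)/2 = 3.47 → q = 8.1×4.505×3.47 = 126.6 ft³/s
Panel 4-5: Δb = 48.2 ft, d̄ = (4.70+0.00)/2 = 2.35, v̄ = (3.53+0.00)/2 = 1.765 → q = 48.2×2.35×1.765 = 199.9 ft³/s
Q = Σ q = 416.4 ft³/s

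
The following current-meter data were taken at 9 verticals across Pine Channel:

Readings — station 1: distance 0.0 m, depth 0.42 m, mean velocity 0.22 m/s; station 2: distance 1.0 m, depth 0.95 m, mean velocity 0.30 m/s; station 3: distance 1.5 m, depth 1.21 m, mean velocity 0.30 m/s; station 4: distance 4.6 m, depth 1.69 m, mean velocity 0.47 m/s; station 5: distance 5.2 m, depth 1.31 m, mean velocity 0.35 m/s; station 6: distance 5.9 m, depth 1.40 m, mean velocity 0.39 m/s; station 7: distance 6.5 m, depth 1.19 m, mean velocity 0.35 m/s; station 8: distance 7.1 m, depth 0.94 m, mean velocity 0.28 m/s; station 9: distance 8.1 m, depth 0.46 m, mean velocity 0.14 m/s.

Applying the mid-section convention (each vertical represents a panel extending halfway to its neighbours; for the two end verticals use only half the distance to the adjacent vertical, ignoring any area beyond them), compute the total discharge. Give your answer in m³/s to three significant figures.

w_1 = (1.0 − 0.0)/2 = 0.5 m; q_1 = 0.22 × 0.42 × 0.5 = 0.04620 m³/s
w_2 = (1.5 − 0.0)/2 = 0.75 m; q_2 = 0.30 × 0.95 × 0.75 = 0.2138 m³/s
w_3 = (4.6 − 1.0)/2 = 1.8 m; q_3 = 0.30 × 1.21 × 1.8 = 0.6534 m³/s
w_4 = (5.2 − 1.5)/2 = 1.85 m; q_4 = 0.47 × 1.69 × 1.85 = 1.469 m³/s
w_5 = (5.9 − 4.6)/2 = 0.65 m; q_5 = 0.35 × 1.31 × 0.65 = 0.2980 m³/s
w_6 = (6.5 − 5.2)/2 = 0.65 m; q_6 = 0.39 × 1.40 × 0.65 = 0.3549 m³/s
w_7 = (7.1 − 5.9)/2 = 0.6 m; q_7 = 0.35 × 1.19 × 0.6 = 0.2499 m³/s
w_8 = (8.1 − 6.5)/2 = 0.8 m; q_8 = 0.28 × 0.94 × 0.8 = 0.2106 m³/s
w_9 = (8.1 − 7.1)/2 = 0.5 m; q_9 = 0.14 × 0.46 × 0.5 = 0.03220 m³/s
Q = Σ qᵢ = 3.528 m³/s

3.53 m³/s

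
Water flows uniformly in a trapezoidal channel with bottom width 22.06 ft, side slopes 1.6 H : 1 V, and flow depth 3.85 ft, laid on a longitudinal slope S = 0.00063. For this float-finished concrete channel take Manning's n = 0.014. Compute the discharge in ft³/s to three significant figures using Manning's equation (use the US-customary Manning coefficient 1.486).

598 ft³/s

A = (b + z·y)·y = (22.06 + 1.6×3.85)×3.85 = 108.6 ft²
P = b + 2y√(1+z²) = 22.06 + 2×3.85×√(1+1.6²) = 36.59 ft
R = A/P = 108.6/36.59 = 2.969 ft
Q = (1.486/n)·A·R^(2/3)·S^(1/2) = (1.486/0.014) × 108.6 × 2.969^(2/3) × 0.00063^(1/2) = 598.0 ft³/s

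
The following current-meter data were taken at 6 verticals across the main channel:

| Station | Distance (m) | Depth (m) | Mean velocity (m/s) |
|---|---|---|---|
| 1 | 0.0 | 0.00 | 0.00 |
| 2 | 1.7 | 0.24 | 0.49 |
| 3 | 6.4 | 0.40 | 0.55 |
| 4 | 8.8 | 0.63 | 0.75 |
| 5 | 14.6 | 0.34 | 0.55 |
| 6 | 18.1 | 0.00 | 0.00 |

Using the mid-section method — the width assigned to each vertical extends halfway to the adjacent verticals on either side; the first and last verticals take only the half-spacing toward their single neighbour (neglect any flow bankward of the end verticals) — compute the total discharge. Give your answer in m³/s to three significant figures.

w_2 = (6.4 − 0.0)/2 = 3.2 m; q_2 = 0.49 × 0.24 × 3.2 = 0.3763 m³/s
w_3 = (8.8 − 1.7)/2 = 3.55 m; q_3 = 0.55 × 0.40 × 3.55 = 0.7810 m³/s
w_4 = (14.6 − 6.4)/2 = 4.1 m; q_4 = 0.75 × 0.63 × 4.1 = 1.937 m³/s
w_5 = (18.1 − 8.8)/2 = 4.65 m; q_5 = 0.55 × 0.34 × 4.65 = 0.8696 m³/s
Stations 1, 6 contribute zero (depth or velocity is 0).
Q = Σ qᵢ = 3.964 m³/s

3.96 m³/s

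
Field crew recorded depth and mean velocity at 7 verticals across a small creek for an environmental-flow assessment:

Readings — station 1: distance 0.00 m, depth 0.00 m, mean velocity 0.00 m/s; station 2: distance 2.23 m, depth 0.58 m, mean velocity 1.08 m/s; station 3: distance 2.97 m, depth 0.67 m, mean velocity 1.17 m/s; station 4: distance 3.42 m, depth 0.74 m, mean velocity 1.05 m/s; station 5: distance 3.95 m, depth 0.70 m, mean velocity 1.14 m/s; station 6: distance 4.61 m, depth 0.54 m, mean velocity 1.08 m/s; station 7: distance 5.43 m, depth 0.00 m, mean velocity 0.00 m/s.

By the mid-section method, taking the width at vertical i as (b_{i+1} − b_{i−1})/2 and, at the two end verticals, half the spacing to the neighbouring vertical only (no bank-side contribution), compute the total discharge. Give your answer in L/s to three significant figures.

2680 L/s

w_2 = (2.97 − 0.00)/2 = 1.485 m; q_2 = 1.08 × 0.58 × 1.485 = 0.9302 m³/s
w_3 = (3.42 − 2.23)/2 = 0.595 m; q_3 = 1.17 × 0.67 × 0.595 = 0.4664 m³/s
w_4 = (3.95 − 2.97)/2 = 0.49 m; q_4 = 1.05 × 0.74 × 0.49 = 0.3807 m³/s
w_5 = (4.61 − 3.42)/2 = 0.595 m; q_5 = 1.14 × 0.70 × 0.595 = 0.4748 m³/s
w_6 = (5.43 − 3.95)/2 = 0.74 m; q_6 = 1.08 × 0.54 × 0.74 = 0.4316 m³/s
Stations 1, 7 contribute zero (depth or velocity is 0).
Q = Σ qᵢ = 2.684 m³/s
= 2.684 × 1000 = 2684 L/s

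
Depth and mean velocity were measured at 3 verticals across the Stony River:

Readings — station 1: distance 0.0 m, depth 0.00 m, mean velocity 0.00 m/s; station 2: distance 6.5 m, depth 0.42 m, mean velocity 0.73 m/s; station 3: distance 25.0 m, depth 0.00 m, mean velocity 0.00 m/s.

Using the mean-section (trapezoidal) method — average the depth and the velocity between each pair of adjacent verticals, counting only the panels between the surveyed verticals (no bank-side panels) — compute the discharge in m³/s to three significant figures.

Panel 1-2: Δb = 6.5 m, d̄ = (0.00+0.42)/2 = 0.21, v̄ = (0.00+0.73)/2 = 0.365 → q = 6.5×0.21×0.365 = 0.4982 m³/s
Panel 2-3: Δb = 18.5 m, d̄ = (0.42+0.00)/2 = 0.21, v̄ = (0.73+0.00)/2 = 0.365 → q = 18.5×0.21×0.365 = 1.418 m³/s
Q = Σ q = 1.916 m³/s

1.92 m³/s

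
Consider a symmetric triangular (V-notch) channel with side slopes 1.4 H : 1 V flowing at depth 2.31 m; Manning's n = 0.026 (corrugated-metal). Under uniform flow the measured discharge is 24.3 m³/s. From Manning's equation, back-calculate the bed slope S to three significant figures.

A = z·y² = 1.4×2.31² = 7.471 m²
P = 2y√(1+z²) = 2×2.31×√(1+1.4²) = 7.949 m
R = A/P = 7.471/7.949 = 0.9399 m
S = (Q·n / (1·A·R^(2/3)))² = (24.3×0.026 / (1×7.471×0.9595))² = 0.007769

0.00777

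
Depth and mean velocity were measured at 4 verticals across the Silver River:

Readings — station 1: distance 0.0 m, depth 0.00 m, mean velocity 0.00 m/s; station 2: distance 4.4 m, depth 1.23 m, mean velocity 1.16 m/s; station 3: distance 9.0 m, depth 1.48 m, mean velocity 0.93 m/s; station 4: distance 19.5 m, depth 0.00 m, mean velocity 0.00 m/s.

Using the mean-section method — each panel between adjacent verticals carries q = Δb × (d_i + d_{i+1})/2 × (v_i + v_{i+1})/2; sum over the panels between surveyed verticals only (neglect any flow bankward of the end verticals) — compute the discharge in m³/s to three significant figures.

Panel 1-2: Δb = 4.4 m, d̄ = (0.00+1.23)/2 = 0.615, v̄ = (0.00+1.16)/2 = 0.58 → q = 4.4×0.615×0.58 = 1.569 m³/s
Panel 2-3: Δb = 4.6 m, d̄ = (1.23+1.48)/2 = 1.355, v̄ = (1.16+0.93)/2 = 1.045 → q = 4.6×1.355×1.045 = 6.513 m³/s
Panel 3-4: Δb = 10.5 m, d̄ = (1.48+0.00)/2 = 0.74, v̄ = (0.93+0.00)/2 = 0.465 → q = 10.5×0.74×0.465 = 3.613 m³/s
Q = Σ q = 11.70 m³/s

11.7 m³/s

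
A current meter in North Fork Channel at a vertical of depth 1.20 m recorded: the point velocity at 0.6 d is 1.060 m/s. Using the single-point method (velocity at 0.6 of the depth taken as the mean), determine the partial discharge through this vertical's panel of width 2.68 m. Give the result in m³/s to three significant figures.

v̄ = v₀.₆ = 1.060 m/s
q = v̄ × d × w = 1.060 × 1.20 × 2.68 = 3.409 m³/s

3.41 m³/s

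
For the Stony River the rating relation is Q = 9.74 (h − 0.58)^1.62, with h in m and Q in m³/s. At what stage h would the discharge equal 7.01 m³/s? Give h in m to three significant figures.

1.40 m

h − h₀ = (Q/C)^(1/b) = (7.01/9.74)^(1/1.62) = 0.8163 m
h = 0.58 + 0.8163 = 1.396 m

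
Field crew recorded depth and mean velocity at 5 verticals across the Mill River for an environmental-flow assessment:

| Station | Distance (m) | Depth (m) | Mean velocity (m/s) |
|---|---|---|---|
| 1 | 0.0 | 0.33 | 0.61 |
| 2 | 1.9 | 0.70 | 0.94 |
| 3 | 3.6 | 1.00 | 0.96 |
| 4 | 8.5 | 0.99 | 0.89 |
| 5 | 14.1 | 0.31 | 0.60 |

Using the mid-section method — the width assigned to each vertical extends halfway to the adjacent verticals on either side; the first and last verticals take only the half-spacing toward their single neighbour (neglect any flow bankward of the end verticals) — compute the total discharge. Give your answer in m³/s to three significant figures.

9.69 m³/s

w_1 = (1.9 − 0.0)/2 = 0.95 m; q_1 = 0.61 × 0.33 × 0.95 = 0.1912 m³/s
w_2 = (3.6 − 0.0)/2 = 1.8 m; q_2 = 0.94 × 0.70 × 1.8 = 1.184 m³/s
w_3 = (8.5 − 1.9)/2 = 3.3 m; q_3 = 0.96 × 1.00 × 3.3 = 3.168 m³/s
w_4 = (14.1 − 3.6)/2 = 5.25 m; q_4 = 0.89 × 0.99 × 5.25 = 4.626 m³/s
w_5 = (14.1 − 8.5)/2 = 2.8 m; q_5 = 0.60 × 0.31 × 2.8 = 0.5208 m³/s
Q = Σ qᵢ = 9.690 m³/s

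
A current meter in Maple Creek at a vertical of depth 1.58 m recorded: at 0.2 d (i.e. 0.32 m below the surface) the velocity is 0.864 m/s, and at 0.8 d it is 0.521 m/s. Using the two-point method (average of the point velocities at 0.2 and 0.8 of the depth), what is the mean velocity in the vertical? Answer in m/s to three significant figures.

0.693 m/s

v̄ = (0.864 + 0.521) / 2 = 0.6925 m/s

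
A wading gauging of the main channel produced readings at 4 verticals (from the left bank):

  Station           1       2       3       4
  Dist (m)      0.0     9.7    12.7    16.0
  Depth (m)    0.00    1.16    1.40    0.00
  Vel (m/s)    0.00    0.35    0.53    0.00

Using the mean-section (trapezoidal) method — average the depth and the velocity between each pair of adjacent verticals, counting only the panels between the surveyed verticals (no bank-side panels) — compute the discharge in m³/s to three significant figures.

Panel 1-2: Δb = 9.7 m, d̄ = (0.00+1.16)/2 = 0.58, v̄ = (0.00+0.35)/2 = 0.175 → q = 9.7×0.58×0.175 = 0.9846 m³/s
Panel 2-3: Δb = 3 m, d̄ = (1.16+1.40)/2 = 1.28, v̄ = (0.35+0.53)/2 = 0.44 → q = 3×1.28×0.44 = 1.690 m³/s
Panel 3-4: Δb = 3.3 m, d̄ = (1.40+0.00)/2 = 0.7, v̄ = (0.53+0.00)/2 = 0.265 → q = 3.3×0.7×0.265 = 0.6122 m³/s
Q = Σ q = 3.286 m³/s

3.29 m³/s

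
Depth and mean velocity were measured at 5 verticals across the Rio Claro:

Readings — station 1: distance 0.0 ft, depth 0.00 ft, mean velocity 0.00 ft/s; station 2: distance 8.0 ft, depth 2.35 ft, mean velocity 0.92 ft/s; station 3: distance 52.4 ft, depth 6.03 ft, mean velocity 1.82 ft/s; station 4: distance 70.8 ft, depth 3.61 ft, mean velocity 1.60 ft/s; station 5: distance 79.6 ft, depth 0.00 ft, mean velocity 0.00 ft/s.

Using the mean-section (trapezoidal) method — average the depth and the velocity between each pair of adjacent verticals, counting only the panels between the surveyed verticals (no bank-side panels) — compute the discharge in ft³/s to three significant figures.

Panel 1-2: Δb = 8 ft, d̄ = (0.00+2.35)/2 = 1.175, v̄ = (0.00+0.92)/2 = 0.46 → q = 8×1.175×0.46 = 4.324 ft³/s
Panel 2-3: Δb = 44.4 ft, d̄ = (2.35+6.03)/2 = 4.19, v̄ = (0.92+1.82)/2 = 1.37 → q = 44.4×4.19×1.37 = 254.9 ft³/s
Panel 3-4: Δb = 18.4 ft, d̄ = (6.03+3.61)/2 = 4.82, v̄ = (1.82+1.60)/2 = 1.71 → q = 18.4×4.82×1.71 = 151.7 ft³/s
Panel 4-5: Δb = 8.8 ft, d̄ = (3.61+0.00)/2 = 1.805, v̄ = (1.60+0.00)/2 = 0.8 → q = 8.8×1.805×0.8 = 12.71 ft³/s
Q = Σ q = 423.6 ft³/s

424 ft³/s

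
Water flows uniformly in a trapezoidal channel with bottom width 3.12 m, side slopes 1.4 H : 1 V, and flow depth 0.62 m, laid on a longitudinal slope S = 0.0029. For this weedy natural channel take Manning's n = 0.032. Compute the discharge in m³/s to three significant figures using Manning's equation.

2.52 m³/s

A = (b + z·y)·y = (3.12 + 1.4×0.62)×0.62 = 2.473 m²
P = b + 2y√(1+z²) = 3.12 + 2×0.62×√(1+1.4²) = 5.253 m
R = A/P = 2.473/5.253 = 0.4707 m
Q = (1/n)·A·R^(2/3)·S^(1/2) = (1/0.032) × 2.473 × 0.4707^(2/3) × 0.0029^(1/2) = 2.518 m³/s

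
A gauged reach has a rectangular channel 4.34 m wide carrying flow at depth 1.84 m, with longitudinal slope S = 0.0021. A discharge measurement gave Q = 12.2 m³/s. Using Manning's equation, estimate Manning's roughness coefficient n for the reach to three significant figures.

0.0299

A = b·y = 4.34 × 1.84 = 7.986 m²
P = b + 2y = 4.34 + 2×1.84 = 8.020 m
R = A/P = 7.986/8.020 = 0.9957 m
n = (1/Q)·A·R^(2/3)·S^(1/2) = (1/12.2) × 7.986 × 0.9971 × 0.04583 = 0.02991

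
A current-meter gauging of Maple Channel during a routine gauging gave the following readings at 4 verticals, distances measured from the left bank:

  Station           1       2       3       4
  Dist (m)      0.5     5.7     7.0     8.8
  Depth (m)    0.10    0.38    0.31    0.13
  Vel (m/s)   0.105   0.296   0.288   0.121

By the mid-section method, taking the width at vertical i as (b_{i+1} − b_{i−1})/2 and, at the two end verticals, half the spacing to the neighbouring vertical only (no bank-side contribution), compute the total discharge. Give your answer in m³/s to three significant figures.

w_1 = (5.7 − 0.5)/2 = 2.6 m; q_1 = 0.105 × 0.10 × 2.6 = 0.02730 m³/s
w_2 = (7.0 − 0.5)/2 = 3.25 m; q_2 = 0.296 × 0.38 × 3.25 = 0.3656 m³/s
w_3 = (8.8 − 5.7)/2 = 1.55 m; q_3 = 0.288 × 0.31 × 1.55 = 0.1384 m³/s
w_4 = (8.8 − 7.0)/2 = 0.9 m; q_4 = 0.121 × 0.13 × 0.9 = 0.01416 m³/s
Q = Σ qᵢ = 0.5454 m³/s

0.545 m³/s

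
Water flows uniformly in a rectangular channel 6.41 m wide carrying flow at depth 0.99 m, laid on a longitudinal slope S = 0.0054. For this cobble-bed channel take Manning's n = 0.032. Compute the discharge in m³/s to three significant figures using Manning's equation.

A = b·y = 6.41 × 0.99 = 6.346 m²
P = b + 2y = 6.41 + 2×0.99 = 8.390 m
R = A/P = 6.346/8.390 = 0.7564 m
Q = (1/n)·A·R^(2/3)·S^(1/2) = (1/0.032) × 6.346 × 0.7564^(2/3) × 0.0054^(1/2) = 12.10 m³/s

12.1 m³/s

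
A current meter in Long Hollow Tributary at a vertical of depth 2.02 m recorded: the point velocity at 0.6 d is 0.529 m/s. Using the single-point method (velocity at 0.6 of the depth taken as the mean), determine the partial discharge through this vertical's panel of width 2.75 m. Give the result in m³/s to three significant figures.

2.94 m³/s

v̄ = v₀.₆ = 0.529 m/s
q = v̄ × d × w = 0.5290 × 2.02 × 2.75 = 2.939 m³/s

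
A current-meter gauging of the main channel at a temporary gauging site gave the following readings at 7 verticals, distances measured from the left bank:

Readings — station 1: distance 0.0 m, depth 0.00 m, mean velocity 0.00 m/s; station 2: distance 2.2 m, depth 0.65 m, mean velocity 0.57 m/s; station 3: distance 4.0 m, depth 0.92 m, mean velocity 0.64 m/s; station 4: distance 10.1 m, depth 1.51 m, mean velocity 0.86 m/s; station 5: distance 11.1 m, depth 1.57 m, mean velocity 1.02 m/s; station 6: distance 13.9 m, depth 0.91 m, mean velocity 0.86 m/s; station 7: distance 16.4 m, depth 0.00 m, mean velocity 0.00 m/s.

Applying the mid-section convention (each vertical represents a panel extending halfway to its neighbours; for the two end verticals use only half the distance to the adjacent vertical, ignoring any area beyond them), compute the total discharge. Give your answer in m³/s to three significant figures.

12.8 m³/s

w_2 = (4.0 − 0.0)/2 = 2 m; q_2 = 0.57 × 0.65 × 2 = 0.7410 m³/s
w_3 = (10.1 − 2.2)/2 = 3.95 m; q_3 = 0.64 × 0.92 × 3.95 = 2.326 m³/s
w_4 = (11.1 − 4.0)/2 = 3.55 m; q_4 = 0.86 × 1.51 × 3.55 = 4.610 m³/s
w_5 = (13.9 − 10.1)/2 = 1.9 m; q_5 = 1.02 × 1.57 × 1.9 = 3.043 m³/s
w_6 = (16.4 − 11.1)/2 = 2.65 m; q_6 = 0.86 × 0.91 × 2.65 = 2.074 m³/s
Stations 1, 7 contribute zero (depth or velocity is 0).
Q = Σ qᵢ = 12.79 m³/s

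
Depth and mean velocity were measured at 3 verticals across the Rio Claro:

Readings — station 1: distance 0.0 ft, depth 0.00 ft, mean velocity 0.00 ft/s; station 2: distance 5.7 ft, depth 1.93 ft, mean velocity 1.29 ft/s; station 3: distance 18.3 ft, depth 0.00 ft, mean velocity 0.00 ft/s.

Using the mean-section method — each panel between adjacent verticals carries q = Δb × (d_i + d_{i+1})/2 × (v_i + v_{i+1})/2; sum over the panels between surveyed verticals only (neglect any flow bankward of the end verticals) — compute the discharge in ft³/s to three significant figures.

Panel 1-2: Δb = 5.7 ft, d̄ = (0.00+1.93)/2 = 0.965, v̄ = (0.00+1.29)/2 = 0.645 → q = 5.7×0.965×0.645 = 3.548 ft³/s
Panel 2-3: Δb = 12.6 ft, d̄ = (1.93+0.00)/2 = 0.965, v̄ = (1.29+0.00)/2 = 0.645 → q = 12.6×0.965×0.645 = 7.843 ft³/s
Q = Σ q = 11.39 ft³/s

11.4 ft³/s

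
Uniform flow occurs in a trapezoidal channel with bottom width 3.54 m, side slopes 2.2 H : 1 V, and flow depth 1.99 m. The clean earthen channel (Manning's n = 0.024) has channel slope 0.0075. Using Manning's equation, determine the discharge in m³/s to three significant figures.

64.1 m³/s

A = (b + z·y)·y = (3.54 + 2.2×1.99)×1.99 = 15.76 m²
P = b + 2y√(1+z²) = 3.54 + 2×1.99×√(1+2.2²) = 13.16 m
R = A/P = 15.76/13.16 = 1.197 m
Q = (1/n)·A·R^(2/3)·S^(1/2) = (1/0.024) × 15.76 × 1.197^(2/3) × 0.0075^(1/2) = 64.12 m³/s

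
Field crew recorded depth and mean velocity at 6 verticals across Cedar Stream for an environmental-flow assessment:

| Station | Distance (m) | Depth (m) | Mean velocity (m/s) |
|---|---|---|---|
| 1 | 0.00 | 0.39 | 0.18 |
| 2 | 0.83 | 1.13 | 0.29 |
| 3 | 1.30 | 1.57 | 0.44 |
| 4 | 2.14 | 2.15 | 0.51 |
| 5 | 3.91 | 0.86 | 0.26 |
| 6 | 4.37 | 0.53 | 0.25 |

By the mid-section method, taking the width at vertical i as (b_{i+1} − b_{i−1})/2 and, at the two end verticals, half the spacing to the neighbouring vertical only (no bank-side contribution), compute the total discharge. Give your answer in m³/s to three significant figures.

2.41 m³/s

w_1 = (0.83 − 0.00)/2 = 0.415 m; q_1 = 0.18 × 0.39 × 0.415 = 0.02913 m³/s
w_2 = (1.30 − 0.00)/2 = 0.65 m; q_2 = 0.29 × 1.13 × 0.65 = 0.2130 m³/s
w_3 = (2.14 − 0.83)/2 = 0.655 m; q_3 = 0.44 × 1.57 × 0.655 = 0.4525 m³/s
w_4 = (3.91 − 1.30)/2 = 1.305 m; q_4 = 0.51 × 2.15 × 1.305 = 1.431 m³/s
w_5 = (4.37 − 2.14)/2 = 1.115 m; q_5 = 0.26 × 0.86 × 1.115 = 0.2493 m³/s
w_6 = (4.37 − 3.91)/2 = 0.23 m; q_6 = 0.25 × 0.53 × 0.23 = 0.03048 m³/s
Q = Σ qᵢ = 2.405 m³/s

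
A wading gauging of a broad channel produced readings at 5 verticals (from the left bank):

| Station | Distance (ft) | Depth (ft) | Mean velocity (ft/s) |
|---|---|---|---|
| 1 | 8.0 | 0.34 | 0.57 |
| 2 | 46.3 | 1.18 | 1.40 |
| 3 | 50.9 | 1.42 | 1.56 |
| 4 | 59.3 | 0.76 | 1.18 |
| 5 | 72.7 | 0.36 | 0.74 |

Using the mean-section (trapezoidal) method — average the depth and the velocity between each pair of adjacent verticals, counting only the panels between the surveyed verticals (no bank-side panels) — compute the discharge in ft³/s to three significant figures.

Panel 1-2: Δb = 38.3 ft, d̄ = (0.34+1.18)/2 = 0.76, v̄ = (0.57+1.40)/2 = 0.985 → q = 38.3×0.76×0.985 = 28.67 ft³/s
Panel 2-3: Δb = 4.6 ft, d̄ = (1.18+1.42)/2 = 1.3, v̄ = (1.40+1.56)/2 = 1.48 → q = 4.6×1.3×1.48 = 8.850 ft³/s
Panel 3-4: Δb = 8.4 ft, d̄ = (1.42+0.76)/2 = 1.09, v̄ = (1.56+1.18)/2 = 1.37 → q = 8.4×1.09×1.37 = 12.54 ft³/s
Panel 4-5: Δb = 13.4 ft, d̄ = (0.76+0.36)/2 = 0.56, v̄ = (1.18+0.74)/2 = 0.96 → q = 13.4×0.56×0.96 = 7.204 ft³/s
Q = Σ q = 57.27 ft³/s

57.3 ft³/s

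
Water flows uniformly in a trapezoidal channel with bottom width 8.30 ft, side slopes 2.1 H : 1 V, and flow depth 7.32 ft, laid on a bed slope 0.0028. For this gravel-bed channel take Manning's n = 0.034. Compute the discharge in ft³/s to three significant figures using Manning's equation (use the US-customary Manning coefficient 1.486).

1030 ft³/s

A = (b + z·y)·y = (8.30 + 2.1×7.32)×7.32 = 173.3 ft²
P = b + 2y√(1+z²) = 8.30 + 2×7.32×√(1+2.1²) = 42.35 ft
R = A/P = 173.3/42.35 = 4.091 ft
Q = (1.486/n)·A·R^(2/3)·S^(1/2) = (1.486/0.034) × 173.3 × 4.091^(2/3) × 0.0028^(1/2) = 1025 ft³/s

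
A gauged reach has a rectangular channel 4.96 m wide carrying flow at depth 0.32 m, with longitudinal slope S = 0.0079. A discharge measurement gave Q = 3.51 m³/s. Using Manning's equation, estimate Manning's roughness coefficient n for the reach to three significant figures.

0.0173

A = b·y = 4.96 × 0.32 = 1.587 m²
P = b + 2y = 4.96 + 2×0.32 = 5.600 m
R = A/P = 1.587/5.600 = 0.2834 m
n = (1/Q)·A·R^(2/3)·S^(1/2) = (1/3.51) × 1.587 × 0.4315 × 0.08888 = 0.01734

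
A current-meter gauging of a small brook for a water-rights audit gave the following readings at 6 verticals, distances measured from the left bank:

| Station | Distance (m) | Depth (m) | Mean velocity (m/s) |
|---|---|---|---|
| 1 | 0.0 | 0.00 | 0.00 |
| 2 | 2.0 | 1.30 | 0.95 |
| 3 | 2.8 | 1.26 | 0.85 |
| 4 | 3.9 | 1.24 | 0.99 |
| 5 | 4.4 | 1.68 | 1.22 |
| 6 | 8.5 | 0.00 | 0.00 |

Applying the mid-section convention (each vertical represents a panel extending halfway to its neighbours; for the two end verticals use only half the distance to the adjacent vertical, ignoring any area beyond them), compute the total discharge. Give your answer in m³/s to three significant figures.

w_2 = (2.8 − 0.0)/2 = 1.4 m; q_2 = 0.95 × 1.30 × 1.4 = 1.729 m³/s
w_3 = (3.9 − 2.0)/2 = 0.95 m; q_3 = 0.85 × 1.26 × 0.95 = 1.017 m³/s
w_4 = (4.4 − 2.8)/2 = 0.8 m; q_4 = 0.99 × 1.24 × 0.8 = 0.9821 m³/s
w_5 = (8.5 − 3.9)/2 = 2.3 m; q_5 = 1.22 × 1.68 × 2.3 = 4.714 m³/s
Stations 1, 6 contribute zero (depth or velocity is 0).
Q = Σ qᵢ = 8.443 m³/s

8.44 m³/s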